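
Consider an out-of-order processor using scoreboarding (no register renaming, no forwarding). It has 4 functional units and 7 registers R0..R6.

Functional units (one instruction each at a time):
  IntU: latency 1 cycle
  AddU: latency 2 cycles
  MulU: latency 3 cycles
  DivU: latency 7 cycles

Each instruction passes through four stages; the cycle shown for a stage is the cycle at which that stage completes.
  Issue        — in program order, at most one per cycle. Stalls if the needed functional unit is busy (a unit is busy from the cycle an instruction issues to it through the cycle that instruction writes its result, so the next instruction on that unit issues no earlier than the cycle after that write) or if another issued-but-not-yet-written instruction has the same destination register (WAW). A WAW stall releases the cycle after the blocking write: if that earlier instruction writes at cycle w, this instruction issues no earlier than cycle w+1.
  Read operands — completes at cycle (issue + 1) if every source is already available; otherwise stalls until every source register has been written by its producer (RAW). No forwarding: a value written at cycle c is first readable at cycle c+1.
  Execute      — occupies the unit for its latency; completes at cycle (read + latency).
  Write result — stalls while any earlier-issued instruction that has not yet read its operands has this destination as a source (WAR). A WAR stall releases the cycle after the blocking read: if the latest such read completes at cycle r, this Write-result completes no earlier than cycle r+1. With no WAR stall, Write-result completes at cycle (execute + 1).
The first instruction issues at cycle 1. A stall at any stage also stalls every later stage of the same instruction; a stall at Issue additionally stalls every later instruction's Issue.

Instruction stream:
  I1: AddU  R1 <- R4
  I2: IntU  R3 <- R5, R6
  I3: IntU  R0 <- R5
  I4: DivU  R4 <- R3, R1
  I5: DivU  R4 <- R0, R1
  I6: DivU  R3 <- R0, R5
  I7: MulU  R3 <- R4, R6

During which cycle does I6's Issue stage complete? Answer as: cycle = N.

I1: IS=1 RO=2 EX=4 WR=5
I2: IS=2 RO=3 EX=4 WR=5
I3: IS=6 RO=7 EX=8 WR=9  [struct: IntU busy until I2 writes@5]
I4: IS=7 RO=8 EX=15 WR=16
I5: IS=17 RO=18 EX=25 WR=26  [struct: DivU busy until I4 writes@16]
I6: IS=27 RO=28 EX=35 WR=36  [struct: DivU busy until I5 writes@26]
I7: IS=37 RO=38 EX=41 WR=42  [WAW R3: wait I6 write@36]

cycle = 27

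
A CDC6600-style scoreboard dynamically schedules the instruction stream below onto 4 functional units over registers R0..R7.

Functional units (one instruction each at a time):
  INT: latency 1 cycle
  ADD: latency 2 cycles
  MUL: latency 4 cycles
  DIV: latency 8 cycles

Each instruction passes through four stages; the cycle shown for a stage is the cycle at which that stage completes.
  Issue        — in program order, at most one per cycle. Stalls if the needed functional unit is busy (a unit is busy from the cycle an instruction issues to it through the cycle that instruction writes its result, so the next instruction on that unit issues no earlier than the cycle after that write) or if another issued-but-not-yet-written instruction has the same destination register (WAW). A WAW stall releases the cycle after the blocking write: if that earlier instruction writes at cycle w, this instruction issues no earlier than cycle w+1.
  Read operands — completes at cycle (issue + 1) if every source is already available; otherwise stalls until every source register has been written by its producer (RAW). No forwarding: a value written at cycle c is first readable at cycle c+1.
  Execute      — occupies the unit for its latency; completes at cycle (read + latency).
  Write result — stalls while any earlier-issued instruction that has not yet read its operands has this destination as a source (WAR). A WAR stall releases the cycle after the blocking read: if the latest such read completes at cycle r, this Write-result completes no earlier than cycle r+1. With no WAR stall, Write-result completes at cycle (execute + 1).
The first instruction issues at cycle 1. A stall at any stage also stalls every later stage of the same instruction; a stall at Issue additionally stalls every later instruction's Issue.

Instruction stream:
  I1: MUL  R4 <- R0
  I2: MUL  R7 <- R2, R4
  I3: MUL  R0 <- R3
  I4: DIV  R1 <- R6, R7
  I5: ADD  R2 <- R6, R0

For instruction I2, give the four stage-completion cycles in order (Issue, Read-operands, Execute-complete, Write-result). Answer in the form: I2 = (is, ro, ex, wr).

t=1  I1 dispatched to MUL
t=2  I1 operands ready
t=6  I1 complete
t=7  R4←I1
t=8  I2 dispatched to MUL
t=9  I2 operands ready
t=13  I2 complete
t=14  R7←I2
t=15  I3 dispatched to MUL
t=16  I3 operands ready | I4 dispatched to DIV
t=17  I4 operands ready | I5 dispatched to ADD
t=20  I3 complete
t=21  R0←I3
t=22  I5 operands ready
t=24  I5 complete
t=25  I4 complete | R2←I5
t=26  R1←I4

I2 = (8, 9, 13, 14)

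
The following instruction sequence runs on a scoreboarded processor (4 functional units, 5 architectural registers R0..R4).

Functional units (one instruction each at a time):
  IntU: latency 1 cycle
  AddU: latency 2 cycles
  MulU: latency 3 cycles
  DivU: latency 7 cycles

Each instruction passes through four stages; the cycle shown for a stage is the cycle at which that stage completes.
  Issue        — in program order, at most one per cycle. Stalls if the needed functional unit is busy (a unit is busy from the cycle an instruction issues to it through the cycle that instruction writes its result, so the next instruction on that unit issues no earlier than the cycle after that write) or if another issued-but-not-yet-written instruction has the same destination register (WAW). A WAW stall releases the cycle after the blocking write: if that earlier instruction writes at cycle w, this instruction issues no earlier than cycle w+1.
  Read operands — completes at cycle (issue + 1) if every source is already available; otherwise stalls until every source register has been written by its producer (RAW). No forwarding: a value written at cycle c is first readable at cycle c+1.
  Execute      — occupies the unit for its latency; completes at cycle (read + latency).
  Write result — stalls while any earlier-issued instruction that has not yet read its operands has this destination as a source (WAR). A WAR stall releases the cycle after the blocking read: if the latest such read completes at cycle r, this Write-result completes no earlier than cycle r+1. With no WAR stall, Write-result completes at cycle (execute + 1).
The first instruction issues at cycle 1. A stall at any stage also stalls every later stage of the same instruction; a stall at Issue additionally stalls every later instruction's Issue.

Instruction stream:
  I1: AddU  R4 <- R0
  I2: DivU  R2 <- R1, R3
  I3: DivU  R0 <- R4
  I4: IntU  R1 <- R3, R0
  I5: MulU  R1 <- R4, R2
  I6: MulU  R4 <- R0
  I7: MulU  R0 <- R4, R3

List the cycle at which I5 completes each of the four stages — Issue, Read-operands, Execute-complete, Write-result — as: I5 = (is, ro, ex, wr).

I1  is:1  ro:2  ex:4  wr:5
I2  is:2  ro:3  ex:10  wr:11
I3  is:12  ro:13  ex:20  wr:21  — struct: DivU busy until I2 writes@11
I4  is:13  ro:22  ex:23  wr:24  — RAW R0: wait I3 write@21
I5  is:25  ro:26  ex:29  wr:30  — WAW R1: wait I4 write@24
I6  is:31  ro:32  ex:35  wr:36  — struct: MulU busy until I5 writes@30
I7  is:37  ro:38  ex:41  wr:42  — struct: MulU busy until I6 writes@36

I5 = (25, 26, 29, 30)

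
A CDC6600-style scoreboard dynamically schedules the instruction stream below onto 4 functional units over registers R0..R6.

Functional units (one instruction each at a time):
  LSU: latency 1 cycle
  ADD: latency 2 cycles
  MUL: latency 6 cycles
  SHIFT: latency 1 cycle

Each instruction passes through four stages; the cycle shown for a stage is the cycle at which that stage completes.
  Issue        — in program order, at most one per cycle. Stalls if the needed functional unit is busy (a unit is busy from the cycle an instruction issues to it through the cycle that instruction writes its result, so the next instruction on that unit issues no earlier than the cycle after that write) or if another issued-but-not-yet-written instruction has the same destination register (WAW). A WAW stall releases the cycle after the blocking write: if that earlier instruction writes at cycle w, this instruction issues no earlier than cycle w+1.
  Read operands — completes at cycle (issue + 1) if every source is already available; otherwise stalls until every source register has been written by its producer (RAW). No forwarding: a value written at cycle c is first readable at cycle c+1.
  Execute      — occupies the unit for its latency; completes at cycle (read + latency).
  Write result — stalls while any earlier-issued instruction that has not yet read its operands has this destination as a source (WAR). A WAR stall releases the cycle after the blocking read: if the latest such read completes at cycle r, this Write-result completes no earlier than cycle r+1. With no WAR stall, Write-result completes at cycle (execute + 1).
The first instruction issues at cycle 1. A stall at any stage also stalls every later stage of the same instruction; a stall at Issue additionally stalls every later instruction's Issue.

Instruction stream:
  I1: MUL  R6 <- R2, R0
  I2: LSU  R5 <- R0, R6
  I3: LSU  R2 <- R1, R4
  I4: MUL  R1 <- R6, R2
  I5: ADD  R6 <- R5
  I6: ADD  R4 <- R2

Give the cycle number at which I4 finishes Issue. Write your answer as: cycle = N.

cycle = 14

[1] issue I1 (MUL)
[2] I1 read-ops; issue I2 (LSU)
[8] I1 finished on MUL
[9] I1→R6
[10] I2 read-ops
[11] I2 finished on LSU
[12] I2→R5
[13] issue I3 (LSU)
[14] I3 read-ops; issue I4 (MUL)
[15] I3 finished on LSU; issue I5 (ADD)
[16] I3→R2; I5 read-ops
[17] I4 read-ops
[18] I5 finished on ADD
[19] I5→R6
[20] issue I6 (ADD)
[21] I6 read-ops
[23] I4 finished on MUL; I6 finished on ADD
[24] I4→R1; I6→R4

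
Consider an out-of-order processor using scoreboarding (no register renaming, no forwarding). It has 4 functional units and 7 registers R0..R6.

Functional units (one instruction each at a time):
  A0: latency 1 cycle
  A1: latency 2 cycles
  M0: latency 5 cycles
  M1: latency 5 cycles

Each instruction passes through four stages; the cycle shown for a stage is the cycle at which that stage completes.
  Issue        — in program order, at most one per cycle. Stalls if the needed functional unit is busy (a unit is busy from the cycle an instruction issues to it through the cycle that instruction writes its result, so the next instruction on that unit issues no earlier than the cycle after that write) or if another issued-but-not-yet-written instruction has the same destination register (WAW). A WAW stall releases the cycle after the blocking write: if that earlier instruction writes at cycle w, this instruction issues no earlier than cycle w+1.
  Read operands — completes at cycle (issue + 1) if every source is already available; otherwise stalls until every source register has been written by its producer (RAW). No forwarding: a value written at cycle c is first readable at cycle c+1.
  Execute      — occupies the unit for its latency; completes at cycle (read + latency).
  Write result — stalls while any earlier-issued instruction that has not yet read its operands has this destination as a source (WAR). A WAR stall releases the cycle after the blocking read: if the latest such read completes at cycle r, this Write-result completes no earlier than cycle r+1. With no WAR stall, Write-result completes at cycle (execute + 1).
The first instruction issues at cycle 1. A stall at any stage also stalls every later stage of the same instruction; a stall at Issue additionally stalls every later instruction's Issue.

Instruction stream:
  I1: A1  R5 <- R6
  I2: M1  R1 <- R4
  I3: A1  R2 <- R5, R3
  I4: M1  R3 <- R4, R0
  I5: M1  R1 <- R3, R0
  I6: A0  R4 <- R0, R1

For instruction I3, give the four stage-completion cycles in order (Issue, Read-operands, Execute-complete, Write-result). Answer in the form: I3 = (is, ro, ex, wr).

I3 = (6, 7, 9, 10)

c1: issue I1 (A1)
c2: I1 read-ops, issue I2 (M1)
c3: I2 read-ops
c4: I1 finished on A1
c5: I1→R5
c6: issue I3 (A1)
c7: I3 read-ops
c8: I2 finished on M1
c9: I2→R1, I3 finished on A1
c10: I3→R2, issue I4 (M1)
c11: I4 read-ops
c16: I4 finished on M1
c17: I4→R3
c18: issue I5 (M1)
c19: I5 read-ops, issue I6 (A0)
c24: I5 finished on M1
c25: I5→R1
c26: I6 read-ops
c27: I6 finished on A0
c28: I6→R4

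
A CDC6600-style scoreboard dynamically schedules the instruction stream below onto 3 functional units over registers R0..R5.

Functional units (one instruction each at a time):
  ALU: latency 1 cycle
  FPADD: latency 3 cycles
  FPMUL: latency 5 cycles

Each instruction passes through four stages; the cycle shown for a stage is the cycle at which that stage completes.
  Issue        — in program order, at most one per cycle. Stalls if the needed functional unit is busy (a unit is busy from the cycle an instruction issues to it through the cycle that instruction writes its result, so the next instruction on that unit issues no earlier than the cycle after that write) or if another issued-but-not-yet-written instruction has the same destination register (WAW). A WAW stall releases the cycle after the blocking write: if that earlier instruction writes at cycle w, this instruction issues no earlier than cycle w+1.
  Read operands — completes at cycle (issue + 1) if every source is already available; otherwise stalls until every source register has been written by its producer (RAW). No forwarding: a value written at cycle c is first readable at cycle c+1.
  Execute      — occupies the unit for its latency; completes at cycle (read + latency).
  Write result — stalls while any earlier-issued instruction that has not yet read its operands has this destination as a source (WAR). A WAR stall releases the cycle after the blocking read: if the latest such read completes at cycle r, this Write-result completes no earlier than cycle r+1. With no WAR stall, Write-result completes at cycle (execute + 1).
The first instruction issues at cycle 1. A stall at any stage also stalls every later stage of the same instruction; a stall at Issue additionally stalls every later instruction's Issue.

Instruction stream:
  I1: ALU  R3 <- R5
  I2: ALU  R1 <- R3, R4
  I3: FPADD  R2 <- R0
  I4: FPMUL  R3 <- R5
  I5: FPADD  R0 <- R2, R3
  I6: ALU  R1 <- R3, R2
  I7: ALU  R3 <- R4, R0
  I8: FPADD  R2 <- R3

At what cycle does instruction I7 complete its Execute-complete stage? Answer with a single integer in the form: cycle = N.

I1 -> (1, 2, 3, 4)
I2 -> (5, 6, 7, 8)  // struct: ALU busy until I1 writes@4
I3 -> (6, 7, 10, 11)
I4 -> (7, 8, 13, 14)
I5 -> (12, 15, 18, 19)  // struct: FPADD busy until I3 writes@11, RAW R3: wait I4 write@14
I6 -> (13, 15, 16, 17)  // RAW R3: wait I4 write@14
I7 -> (18, 20, 21, 22)  // struct: ALU busy until I6 writes@17, RAW R0: wait I5 write@19
I8 -> (20, 23, 26, 27)  // struct: FPADD busy until I5 writes@19, RAW R3: wait I7 write@22

cycle = 21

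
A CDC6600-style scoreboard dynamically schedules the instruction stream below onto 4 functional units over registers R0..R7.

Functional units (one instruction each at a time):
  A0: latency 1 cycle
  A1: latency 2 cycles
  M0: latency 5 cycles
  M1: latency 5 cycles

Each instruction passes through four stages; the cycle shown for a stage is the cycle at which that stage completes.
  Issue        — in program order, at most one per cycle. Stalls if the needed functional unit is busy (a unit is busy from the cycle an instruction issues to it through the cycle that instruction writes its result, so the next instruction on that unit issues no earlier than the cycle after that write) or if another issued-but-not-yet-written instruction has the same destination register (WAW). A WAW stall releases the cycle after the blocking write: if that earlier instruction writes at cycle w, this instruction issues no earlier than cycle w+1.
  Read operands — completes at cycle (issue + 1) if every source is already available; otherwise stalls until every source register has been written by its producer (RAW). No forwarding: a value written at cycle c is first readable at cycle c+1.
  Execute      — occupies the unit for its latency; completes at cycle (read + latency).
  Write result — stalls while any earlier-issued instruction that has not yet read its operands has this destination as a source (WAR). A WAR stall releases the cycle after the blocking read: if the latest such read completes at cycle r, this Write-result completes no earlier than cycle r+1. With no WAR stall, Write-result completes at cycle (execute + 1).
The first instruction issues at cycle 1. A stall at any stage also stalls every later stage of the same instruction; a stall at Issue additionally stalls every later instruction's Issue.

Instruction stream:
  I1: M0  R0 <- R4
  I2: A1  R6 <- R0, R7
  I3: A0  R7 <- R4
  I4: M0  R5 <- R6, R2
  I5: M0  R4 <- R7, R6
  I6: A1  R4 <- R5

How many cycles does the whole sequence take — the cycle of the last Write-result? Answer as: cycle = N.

c1: I1 dispatched to M0
c2: I1 operands ready; I2 dispatched to A1
c3: I3 dispatched to A0
c4: I3 operands ready
c5: I3 complete
c7: I1 complete
c8: R0←I1
c9: I2 operands ready; I4 dispatched to M0
c10: R7←I3
c11: I2 complete
c12: R6←I2
c13: I4 operands ready
c18: I4 complete
c19: R5←I4
c20: I5 dispatched to M0
c21: I5 operands ready
c26: I5 complete
c27: R4←I5
c28: I6 dispatched to A1
c29: I6 operands ready
c31: I6 complete
c32: R4←I6

cycle = 32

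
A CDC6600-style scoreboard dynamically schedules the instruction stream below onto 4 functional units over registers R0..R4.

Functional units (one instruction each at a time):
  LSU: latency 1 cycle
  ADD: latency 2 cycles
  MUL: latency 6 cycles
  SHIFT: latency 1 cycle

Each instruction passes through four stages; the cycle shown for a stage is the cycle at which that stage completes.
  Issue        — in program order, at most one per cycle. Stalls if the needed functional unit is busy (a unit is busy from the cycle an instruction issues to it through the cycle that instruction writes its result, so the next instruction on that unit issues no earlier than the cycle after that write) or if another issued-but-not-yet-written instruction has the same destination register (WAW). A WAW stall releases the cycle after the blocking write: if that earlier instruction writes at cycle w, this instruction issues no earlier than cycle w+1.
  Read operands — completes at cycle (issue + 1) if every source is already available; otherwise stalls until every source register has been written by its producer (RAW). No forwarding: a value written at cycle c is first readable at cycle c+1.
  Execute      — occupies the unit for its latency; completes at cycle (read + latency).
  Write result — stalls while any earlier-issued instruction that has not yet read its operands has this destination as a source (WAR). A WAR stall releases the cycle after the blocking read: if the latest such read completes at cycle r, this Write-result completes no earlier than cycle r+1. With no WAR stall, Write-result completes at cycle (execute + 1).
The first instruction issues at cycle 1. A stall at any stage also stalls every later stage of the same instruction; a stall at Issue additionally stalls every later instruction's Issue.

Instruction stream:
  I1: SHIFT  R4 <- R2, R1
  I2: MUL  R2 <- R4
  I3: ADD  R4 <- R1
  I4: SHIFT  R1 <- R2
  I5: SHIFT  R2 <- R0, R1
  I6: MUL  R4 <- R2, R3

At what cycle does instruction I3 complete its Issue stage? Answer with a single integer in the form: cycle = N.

t=1  I1 issues→SHIFT
t=2  I1 reads | I2 issues→MUL
t=3  I1 exec-done
t=4  I1 writes R4
t=5  I2 reads | I3 issues→ADD
t=6  I3 reads | I4 issues→SHIFT
t=8  I3 exec-done
t=9  I3 writes R4
t=11  I2 exec-done
t=12  I2 writes R2
t=13  I4 reads
t=14  I4 exec-done
t=15  I4 writes R1
t=16  I5 issues→SHIFT
t=17  I5 reads | I6 issues→MUL
t=18  I5 exec-done
t=19  I5 writes R2
t=20  I6 reads
t=26  I6 exec-done
t=27  I6 writes R4

cycle = 5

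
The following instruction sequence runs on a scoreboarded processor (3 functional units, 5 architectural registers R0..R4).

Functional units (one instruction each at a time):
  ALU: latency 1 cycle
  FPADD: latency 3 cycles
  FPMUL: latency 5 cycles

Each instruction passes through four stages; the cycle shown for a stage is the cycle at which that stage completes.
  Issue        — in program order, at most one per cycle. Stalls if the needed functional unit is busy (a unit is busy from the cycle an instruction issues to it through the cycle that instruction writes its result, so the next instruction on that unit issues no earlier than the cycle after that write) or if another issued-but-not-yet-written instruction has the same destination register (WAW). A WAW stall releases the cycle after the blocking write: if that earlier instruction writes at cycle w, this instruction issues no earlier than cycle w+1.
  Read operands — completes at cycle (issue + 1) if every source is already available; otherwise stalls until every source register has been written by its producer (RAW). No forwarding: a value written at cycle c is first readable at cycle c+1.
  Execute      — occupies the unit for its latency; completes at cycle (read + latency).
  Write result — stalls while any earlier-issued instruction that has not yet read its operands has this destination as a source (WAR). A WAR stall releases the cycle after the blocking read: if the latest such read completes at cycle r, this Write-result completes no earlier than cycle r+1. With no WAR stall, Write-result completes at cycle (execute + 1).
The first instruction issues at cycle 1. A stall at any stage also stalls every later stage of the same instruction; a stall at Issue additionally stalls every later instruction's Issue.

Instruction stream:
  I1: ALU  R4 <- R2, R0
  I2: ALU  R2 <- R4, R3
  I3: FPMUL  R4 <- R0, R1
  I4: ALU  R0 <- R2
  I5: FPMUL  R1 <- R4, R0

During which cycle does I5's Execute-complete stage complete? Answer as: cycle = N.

c1: I1 dispatched to ALU
c2: I1 operands ready
c3: I1 complete
c4: R4←I1
c5: I2 dispatched to ALU
c6: I2 operands ready | I3 dispatched to FPMUL
c7: I2 complete | I3 operands ready
c8: R2←I2
c9: I4 dispatched to ALU
c10: I4 operands ready
c11: I4 complete
c12: I3 complete | R0←I4
c13: R4←I3
c14: I5 dispatched to FPMUL
c15: I5 operands ready
c20: I5 complete
c21: R1←I5

cycle = 20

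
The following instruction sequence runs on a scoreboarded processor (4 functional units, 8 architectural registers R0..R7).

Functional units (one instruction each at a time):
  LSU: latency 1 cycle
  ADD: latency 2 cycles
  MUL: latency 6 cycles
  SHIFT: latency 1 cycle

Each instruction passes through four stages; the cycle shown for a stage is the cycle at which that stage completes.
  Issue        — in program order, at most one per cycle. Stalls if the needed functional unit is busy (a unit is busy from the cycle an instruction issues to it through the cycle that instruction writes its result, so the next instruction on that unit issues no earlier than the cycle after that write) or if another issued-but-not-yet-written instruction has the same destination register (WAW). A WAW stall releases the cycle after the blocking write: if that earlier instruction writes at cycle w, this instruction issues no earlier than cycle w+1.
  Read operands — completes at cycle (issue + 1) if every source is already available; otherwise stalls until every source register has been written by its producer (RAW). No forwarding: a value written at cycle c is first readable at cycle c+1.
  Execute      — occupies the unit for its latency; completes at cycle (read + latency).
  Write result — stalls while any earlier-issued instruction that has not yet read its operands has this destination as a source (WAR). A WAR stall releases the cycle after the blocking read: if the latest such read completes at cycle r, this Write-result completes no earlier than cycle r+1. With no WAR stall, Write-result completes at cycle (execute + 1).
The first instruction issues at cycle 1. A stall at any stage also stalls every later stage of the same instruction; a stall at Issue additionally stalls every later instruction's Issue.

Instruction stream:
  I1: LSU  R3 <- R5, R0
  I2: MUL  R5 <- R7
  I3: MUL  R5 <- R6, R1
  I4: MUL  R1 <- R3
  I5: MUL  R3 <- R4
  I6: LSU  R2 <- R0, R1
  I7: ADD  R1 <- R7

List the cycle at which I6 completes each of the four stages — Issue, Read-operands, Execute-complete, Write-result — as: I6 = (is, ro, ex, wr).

c1: I1 dispatched to LSU
c2: I1 operands ready · I2 dispatched to MUL
c3: I1 complete · I2 operands ready
c4: R3←I1
c9: I2 complete
c10: R5←I2
c11: I3 dispatched to MUL
c12: I3 operands ready
c18: I3 complete
c19: R5←I3
c20: I4 dispatched to MUL
c21: I4 operands ready
c27: I4 complete
c28: R1←I4
c29: I5 dispatched to MUL
c30: I5 operands ready · I6 dispatched to LSU
c31: I6 operands ready · I7 dispatched to ADD
c32: I6 complete · I7 operands ready
c33: R2←I6
c34: I7 complete
c35: R1←I7
c36: I5 complete
c37: R3←I5

I6 = (30, 31, 32, 33)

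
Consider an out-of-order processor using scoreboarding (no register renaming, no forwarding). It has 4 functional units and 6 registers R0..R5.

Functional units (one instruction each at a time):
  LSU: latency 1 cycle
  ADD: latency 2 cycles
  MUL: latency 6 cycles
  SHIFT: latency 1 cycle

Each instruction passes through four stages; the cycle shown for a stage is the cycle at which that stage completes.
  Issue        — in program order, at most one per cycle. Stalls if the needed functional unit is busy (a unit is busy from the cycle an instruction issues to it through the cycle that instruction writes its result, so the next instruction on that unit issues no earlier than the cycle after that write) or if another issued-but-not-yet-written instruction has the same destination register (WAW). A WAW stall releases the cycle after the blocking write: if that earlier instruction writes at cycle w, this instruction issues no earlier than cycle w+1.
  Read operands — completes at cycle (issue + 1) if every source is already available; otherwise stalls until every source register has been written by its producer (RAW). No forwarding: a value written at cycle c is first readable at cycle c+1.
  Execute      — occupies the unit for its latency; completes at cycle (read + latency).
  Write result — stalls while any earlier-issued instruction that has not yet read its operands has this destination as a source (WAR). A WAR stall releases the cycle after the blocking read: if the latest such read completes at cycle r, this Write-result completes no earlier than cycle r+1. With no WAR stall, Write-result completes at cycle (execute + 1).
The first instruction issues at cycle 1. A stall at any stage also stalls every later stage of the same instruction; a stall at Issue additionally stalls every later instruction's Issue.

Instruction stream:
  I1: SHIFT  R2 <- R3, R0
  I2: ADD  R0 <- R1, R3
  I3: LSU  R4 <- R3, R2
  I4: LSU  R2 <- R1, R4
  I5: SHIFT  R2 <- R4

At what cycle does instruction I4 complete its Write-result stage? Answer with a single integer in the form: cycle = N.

cycle = 11

cycle 1: I1→SHIFT
cycle 2: I1 RO | I2→ADD
cycle 3: I1 EX | I2 RO | I3→LSU
cycle 4: I1 WR R2
cycle 5: I2 EX | I3 RO
cycle 6: I2 WR R0 | I3 EX
cycle 7: I3 WR R4
cycle 8: I4→LSU
cycle 9: I4 RO
cycle 10: I4 EX
cycle 11: I4 WR R2
cycle 12: I5→SHIFT
cycle 13: I5 RO
cycle 14: I5 EX
cycle 15: I5 WR R2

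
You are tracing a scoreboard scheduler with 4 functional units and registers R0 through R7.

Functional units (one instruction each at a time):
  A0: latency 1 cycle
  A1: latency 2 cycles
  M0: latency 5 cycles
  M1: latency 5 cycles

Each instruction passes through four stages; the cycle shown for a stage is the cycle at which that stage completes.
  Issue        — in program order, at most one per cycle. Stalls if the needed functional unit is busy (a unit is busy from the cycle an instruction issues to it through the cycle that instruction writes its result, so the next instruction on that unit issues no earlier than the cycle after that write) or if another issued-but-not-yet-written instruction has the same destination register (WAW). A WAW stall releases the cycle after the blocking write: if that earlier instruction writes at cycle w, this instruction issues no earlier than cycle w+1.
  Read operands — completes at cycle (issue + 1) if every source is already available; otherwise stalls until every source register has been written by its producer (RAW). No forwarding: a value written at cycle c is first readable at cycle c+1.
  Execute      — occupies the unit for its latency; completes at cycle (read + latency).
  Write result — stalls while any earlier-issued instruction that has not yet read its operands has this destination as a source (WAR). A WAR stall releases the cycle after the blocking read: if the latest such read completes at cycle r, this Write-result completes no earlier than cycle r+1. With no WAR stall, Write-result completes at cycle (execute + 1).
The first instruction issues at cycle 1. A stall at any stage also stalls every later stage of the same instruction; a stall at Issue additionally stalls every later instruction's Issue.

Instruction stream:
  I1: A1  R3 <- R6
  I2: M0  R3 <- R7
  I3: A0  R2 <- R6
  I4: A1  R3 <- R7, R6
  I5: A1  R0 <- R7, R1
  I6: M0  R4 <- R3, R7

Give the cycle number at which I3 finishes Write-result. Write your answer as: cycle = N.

I1: IS=1 RO=2 EX=4 WR=5
I2: IS=6 RO=7 EX=12 WR=13  [WAW R3: wait I1 write@5]
I3: IS=7 RO=8 EX=9 WR=10
I4: IS=14 RO=15 EX=17 WR=18  [WAW R3: wait I2 write@13]
I5: IS=19 RO=20 EX=22 WR=23  [struct: A1 busy until I4 writes@18]
I6: IS=20 RO=21 EX=26 WR=27

cycle = 10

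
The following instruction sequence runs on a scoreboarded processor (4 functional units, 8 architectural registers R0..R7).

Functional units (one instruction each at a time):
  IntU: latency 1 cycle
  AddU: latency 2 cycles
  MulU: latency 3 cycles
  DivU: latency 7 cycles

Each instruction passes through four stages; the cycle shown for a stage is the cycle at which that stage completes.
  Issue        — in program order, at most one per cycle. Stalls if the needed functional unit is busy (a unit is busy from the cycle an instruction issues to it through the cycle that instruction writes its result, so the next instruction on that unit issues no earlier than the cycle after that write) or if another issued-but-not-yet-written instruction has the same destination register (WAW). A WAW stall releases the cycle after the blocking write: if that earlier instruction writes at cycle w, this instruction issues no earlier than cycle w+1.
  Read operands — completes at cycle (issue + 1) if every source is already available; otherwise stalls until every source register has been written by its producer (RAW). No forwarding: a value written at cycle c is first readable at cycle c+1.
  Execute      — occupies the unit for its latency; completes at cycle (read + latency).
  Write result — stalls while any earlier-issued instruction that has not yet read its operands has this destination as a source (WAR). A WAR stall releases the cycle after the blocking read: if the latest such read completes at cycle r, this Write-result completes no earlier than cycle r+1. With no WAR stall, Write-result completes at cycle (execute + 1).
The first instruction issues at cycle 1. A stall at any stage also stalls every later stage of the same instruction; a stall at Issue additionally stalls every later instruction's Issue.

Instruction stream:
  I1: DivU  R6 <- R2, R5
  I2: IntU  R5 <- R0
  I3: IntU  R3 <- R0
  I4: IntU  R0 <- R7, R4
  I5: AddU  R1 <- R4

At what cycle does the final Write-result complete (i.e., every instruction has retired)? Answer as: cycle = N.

cycle = 15

[1] I1 issues→DivU
[2] I1 reads | I2 issues→IntU
[3] I2 reads
[4] I2 exec-done
[5] I2 writes R5
[6] I3 issues→IntU
[7] I3 reads
[8] I3 exec-done
[9] I1 exec-done | I3 writes R3
[10] I1 writes R6 | I4 issues→IntU
[11] I4 reads | I5 issues→AddU
[12] I4 exec-done | I5 reads
[13] I4 writes R0
[14] I5 exec-done
[15] I5 writes R1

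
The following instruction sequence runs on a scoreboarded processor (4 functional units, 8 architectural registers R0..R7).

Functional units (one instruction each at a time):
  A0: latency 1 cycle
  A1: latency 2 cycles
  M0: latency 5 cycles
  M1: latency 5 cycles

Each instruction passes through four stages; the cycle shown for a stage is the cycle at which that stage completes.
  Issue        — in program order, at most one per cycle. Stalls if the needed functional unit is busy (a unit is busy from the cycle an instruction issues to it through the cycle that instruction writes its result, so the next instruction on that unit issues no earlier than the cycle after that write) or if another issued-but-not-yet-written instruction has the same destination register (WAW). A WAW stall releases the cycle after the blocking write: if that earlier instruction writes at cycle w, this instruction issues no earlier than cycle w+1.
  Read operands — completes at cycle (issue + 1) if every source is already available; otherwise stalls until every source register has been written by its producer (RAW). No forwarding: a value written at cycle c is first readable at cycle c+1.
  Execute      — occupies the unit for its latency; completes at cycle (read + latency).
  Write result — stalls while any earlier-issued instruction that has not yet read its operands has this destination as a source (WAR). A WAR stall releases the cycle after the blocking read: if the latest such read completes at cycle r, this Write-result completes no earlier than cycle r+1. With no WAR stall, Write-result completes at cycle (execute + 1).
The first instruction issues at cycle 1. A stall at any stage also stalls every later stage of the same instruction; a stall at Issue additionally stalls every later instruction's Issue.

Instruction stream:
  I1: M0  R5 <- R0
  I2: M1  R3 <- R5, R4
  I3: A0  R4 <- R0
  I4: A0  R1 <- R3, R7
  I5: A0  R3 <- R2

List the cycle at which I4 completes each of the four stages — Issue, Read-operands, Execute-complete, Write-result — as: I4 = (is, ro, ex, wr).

I1 -> (1, 2, 7, 8)
I2 -> (2, 9, 14, 15)  // RAW R5: wait I1 write@8
I3 -> (3, 4, 5, 10)  // WAR R4: wait I2 read@9
I4 -> (11, 16, 17, 18)  // struct: A0 busy until I3 writes@10, RAW R3: wait I2 write@15
I5 -> (19, 20, 21, 22)  // struct: A0 busy until I4 writes@18

I4 = (11, 16, 17, 18)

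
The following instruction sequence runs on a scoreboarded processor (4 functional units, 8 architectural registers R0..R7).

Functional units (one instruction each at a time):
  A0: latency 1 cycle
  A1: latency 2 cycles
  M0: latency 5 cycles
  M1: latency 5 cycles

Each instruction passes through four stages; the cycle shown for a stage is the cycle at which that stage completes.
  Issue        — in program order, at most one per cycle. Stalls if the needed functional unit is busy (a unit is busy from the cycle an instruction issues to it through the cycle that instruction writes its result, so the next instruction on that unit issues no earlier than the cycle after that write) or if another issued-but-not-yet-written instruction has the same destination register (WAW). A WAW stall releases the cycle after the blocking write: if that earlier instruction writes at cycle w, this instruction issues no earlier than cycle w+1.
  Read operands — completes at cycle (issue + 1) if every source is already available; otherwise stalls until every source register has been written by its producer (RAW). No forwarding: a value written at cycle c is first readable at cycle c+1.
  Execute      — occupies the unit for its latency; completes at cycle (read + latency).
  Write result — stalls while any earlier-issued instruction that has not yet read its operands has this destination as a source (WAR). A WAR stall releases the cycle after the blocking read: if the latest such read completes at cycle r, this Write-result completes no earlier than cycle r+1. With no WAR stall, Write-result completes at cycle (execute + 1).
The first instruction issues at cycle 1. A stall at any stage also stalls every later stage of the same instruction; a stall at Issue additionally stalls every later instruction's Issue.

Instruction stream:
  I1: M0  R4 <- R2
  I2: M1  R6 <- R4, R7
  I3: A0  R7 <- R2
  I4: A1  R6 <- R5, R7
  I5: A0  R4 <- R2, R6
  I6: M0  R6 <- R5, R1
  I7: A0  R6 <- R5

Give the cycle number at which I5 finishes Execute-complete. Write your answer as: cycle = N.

[I1] 1/2/7/8
[I2] 2/9/14/15  (RAW R4: wait I1 write@8)
[I3] 3/4/5/10  (WAR R7: wait I2 read@9)
[I4] 16/17/19/20  (WAW R6: wait I2 write@15)
[I5] 17/21/22/23  (RAW R6: wait I4 write@20)
[I6] 21/22/27/28  (WAW R6: wait I4 write@20)
[I7] 29/30/31/32  (WAW R6: wait I6 write@28)

cycle = 22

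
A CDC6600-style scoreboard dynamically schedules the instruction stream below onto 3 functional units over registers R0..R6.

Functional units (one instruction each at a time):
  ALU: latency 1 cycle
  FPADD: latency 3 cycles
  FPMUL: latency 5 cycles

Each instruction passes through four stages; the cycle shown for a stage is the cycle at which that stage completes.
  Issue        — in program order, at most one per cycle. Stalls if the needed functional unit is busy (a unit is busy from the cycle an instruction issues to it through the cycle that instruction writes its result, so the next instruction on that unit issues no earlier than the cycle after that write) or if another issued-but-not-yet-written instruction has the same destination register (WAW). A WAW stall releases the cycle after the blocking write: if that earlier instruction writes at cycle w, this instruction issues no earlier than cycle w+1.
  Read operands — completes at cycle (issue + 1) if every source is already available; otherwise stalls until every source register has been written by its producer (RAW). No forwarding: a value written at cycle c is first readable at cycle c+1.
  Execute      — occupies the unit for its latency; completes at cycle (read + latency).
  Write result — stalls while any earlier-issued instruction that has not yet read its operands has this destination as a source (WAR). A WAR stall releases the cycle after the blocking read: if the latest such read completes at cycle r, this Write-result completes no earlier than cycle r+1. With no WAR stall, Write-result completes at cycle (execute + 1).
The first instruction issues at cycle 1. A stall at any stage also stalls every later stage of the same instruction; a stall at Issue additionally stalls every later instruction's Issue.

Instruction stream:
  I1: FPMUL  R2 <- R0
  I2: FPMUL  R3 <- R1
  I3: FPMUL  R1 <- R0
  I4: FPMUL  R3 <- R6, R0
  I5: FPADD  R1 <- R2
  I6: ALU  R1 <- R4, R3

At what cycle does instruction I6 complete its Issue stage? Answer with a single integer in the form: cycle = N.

[1] issue I1 (FPMUL)
[2] I1 read-ops
[7] I1 finished on FPMUL
[8] I1→R2
[9] issue I2 (FPMUL)
[10] I2 read-ops
[15] I2 finished on FPMUL
[16] I2→R3
[17] issue I3 (FPMUL)
[18] I3 read-ops
[23] I3 finished on FPMUL
[24] I3→R1
[25] issue I4 (FPMUL)
[26] I4 read-ops, issue I5 (FPADD)
[27] I5 read-ops
[30] I5 finished on FPADD
[31] I4 finished on FPMUL, I5→R1
[32] I4→R3, issue I6 (ALU)
[33] I6 read-ops
[34] I6 finished on ALU
[35] I6→R1

cycle = 32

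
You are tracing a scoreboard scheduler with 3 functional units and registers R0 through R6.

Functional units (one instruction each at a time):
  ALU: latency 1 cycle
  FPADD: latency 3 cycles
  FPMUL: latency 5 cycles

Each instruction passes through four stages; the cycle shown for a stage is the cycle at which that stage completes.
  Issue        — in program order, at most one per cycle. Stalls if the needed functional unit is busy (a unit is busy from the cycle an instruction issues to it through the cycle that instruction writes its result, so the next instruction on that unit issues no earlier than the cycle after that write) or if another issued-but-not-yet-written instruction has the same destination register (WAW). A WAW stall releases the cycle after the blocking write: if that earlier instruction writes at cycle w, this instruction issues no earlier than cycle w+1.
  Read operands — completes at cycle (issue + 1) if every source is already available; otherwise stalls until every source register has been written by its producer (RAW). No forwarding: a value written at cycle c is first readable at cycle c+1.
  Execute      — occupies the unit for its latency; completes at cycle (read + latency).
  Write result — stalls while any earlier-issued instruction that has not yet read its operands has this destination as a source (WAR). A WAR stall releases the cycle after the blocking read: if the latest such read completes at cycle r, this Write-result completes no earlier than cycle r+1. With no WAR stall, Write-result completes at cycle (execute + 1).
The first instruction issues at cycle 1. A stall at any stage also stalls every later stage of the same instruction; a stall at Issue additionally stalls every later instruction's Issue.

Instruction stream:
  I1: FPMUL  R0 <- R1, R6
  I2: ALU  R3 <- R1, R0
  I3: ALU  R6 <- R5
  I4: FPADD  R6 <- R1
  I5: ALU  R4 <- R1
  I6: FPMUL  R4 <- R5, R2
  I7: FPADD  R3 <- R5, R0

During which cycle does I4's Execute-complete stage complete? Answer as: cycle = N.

cycle = 20

I1: IS=1 RO=2 EX=7 WR=8
I2: IS=2 RO=9 EX=10 WR=11  [RAW R0: wait I1 write@8]
I3: IS=12 RO=13 EX=14 WR=15  [struct: ALU busy until I2 writes@11]
I4: IS=16 RO=17 EX=20 WR=21  [WAW R6: wait I3 write@15]
I5: IS=17 RO=18 EX=19 WR=20
I6: IS=21 RO=22 EX=27 WR=28  [WAW R4: wait I5 write@20]
I7: IS=22 RO=23 EX=26 WR=27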